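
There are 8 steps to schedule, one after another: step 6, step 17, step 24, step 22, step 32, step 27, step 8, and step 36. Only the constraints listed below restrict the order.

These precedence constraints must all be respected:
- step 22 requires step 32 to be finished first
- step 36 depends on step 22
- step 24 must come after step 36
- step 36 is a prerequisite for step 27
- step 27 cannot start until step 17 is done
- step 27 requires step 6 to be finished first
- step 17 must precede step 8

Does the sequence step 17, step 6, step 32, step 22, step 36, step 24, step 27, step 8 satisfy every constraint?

Going through the constraints one by one, each required predecessor appears earlier in the sequence than its dependent — e.g. step 17 (position 1) is before step 8 (position 8), as required.

Yes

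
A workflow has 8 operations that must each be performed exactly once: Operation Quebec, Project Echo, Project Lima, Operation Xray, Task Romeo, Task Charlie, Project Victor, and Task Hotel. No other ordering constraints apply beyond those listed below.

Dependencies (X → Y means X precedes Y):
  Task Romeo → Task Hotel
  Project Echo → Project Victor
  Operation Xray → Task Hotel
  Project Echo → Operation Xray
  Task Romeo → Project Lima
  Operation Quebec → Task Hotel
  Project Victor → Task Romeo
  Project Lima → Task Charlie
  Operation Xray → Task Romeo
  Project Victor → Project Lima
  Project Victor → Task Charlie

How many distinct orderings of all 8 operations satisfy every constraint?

36

The operations with no prerequisites are Operation Quebec, Project Echo; any of them can be placed first.
Counting all ways to extend the partial order to a total order gives 36.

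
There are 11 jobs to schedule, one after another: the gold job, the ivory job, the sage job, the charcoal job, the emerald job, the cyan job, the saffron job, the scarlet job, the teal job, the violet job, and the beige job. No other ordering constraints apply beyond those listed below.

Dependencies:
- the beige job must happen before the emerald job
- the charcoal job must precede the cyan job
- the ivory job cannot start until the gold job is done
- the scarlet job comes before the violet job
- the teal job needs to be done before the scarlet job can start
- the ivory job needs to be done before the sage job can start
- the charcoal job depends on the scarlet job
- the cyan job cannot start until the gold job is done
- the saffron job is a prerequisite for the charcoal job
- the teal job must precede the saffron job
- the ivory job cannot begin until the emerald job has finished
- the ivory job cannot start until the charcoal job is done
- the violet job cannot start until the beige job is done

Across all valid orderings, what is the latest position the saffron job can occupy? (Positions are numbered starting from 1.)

7

The jobs that are forced after the saffron job, directly or by a chain of constraints, are the ivory job, the sage job, the charcoal job, the cyan job. That's 4 jobs.
With 4 mandatory successors out of 11 jobs total, the latest slot for the saffron job is 11−4 = 7, and it's reachable by doing all non-successors before the saffron job.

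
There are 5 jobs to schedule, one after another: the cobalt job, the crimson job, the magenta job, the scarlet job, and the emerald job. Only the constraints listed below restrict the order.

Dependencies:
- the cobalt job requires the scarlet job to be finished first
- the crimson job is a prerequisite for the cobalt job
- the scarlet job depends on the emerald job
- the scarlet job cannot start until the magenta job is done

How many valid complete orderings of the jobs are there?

The jobs with no prerequisites are the crimson job, the magenta job, the emerald job; any of them can be placed first.
Systematically extending each partial ordering one job at a time and counting, there are 8 complete orderings.

8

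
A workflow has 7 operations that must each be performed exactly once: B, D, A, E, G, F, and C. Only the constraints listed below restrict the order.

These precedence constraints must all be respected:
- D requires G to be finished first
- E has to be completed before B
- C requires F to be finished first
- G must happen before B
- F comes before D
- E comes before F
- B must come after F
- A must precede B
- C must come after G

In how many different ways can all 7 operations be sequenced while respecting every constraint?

90

3 operations have no prerequisites (A, E, G), so any of them could come first.
Counting all ways to extend the partial order to a total order gives 90.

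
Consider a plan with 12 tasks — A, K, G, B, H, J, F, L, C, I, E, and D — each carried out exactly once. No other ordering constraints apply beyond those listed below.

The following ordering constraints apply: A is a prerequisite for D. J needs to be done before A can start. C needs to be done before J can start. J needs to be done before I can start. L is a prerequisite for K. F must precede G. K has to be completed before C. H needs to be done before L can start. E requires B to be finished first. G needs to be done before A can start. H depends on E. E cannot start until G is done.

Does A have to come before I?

No

No chain of constraints connects A to I in either direction.
So A can come before I or after — it is not forced.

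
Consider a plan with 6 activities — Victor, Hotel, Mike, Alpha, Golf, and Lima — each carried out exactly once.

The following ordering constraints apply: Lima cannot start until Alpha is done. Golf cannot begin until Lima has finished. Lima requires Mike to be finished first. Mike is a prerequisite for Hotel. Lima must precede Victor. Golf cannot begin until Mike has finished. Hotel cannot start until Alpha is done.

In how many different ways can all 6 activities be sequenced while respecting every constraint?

16

The activities with no prerequisites are Mike, Alpha; any of them can be placed first.
Systematically extending each partial ordering one activity at a time and counting, there are 16 complete orderings.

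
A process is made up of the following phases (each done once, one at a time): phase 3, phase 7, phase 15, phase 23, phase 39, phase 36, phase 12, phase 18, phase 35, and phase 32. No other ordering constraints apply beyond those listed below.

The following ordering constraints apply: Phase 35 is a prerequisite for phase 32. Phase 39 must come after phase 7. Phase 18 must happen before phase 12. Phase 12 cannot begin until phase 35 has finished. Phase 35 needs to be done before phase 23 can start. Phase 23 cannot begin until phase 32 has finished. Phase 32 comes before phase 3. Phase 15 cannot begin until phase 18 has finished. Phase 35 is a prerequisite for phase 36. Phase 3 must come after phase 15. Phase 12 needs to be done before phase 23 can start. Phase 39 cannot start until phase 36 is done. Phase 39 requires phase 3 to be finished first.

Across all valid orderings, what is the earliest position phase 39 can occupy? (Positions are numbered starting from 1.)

8

Every phase that must precede phase 39 has to come before it. Tracing all chains that end at phase 39, those phases are: phase 3, phase 7, phase 15, phase 36, phase 18, phase 35, phase 32 — 7 in total.
So at minimum 7 phases come before phase 39, putting phase 39 no earlier than position 8. That position is achievable by scheduling exactly those predecessors first.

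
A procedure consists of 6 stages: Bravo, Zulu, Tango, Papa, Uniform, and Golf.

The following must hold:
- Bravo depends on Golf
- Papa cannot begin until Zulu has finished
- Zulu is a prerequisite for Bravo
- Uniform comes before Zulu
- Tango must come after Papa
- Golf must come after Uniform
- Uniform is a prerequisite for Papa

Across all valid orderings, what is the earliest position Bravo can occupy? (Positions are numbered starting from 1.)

The stages that are forced before Bravo, directly or transitively, are Zulu, Uniform, Golf. That's 3 stages.
So at minimum 3 stages come before Bravo, putting Bravo no earlier than position 4. That position is achievable by scheduling exactly those predecessors first.

4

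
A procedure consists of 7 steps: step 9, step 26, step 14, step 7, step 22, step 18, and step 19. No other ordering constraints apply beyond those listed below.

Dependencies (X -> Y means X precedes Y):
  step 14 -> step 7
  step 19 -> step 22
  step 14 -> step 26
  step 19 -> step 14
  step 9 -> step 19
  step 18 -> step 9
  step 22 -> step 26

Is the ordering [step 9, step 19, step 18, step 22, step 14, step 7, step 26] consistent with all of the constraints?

In the proposed order, step 9 appears before step 18.
That contradicts the constraint that step 18 must precede step 9.

No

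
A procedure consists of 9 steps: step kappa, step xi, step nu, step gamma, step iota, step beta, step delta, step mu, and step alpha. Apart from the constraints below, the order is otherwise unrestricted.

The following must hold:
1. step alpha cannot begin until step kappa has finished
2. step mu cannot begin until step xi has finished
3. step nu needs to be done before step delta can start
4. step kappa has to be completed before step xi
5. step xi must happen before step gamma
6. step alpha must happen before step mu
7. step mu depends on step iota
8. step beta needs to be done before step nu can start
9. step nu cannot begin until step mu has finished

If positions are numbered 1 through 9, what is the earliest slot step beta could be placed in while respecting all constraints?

1

Step beta has no prerequisites at all, so it can go in position 1.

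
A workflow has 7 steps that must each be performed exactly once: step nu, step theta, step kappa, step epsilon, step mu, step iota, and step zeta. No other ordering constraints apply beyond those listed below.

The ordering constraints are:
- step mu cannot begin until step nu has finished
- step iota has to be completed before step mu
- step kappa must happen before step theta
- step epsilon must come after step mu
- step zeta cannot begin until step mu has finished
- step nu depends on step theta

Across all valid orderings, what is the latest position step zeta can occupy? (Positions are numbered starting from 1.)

Step zeta has no required successors, so nothing stops it from going last (position 7).

7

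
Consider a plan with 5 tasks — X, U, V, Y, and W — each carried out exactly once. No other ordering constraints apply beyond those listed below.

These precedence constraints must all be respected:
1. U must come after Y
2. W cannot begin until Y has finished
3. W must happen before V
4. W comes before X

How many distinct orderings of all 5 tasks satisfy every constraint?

8

Y is the only task with nothing required before it, so every ordering starts there.
Systematically extending each partial ordering one task at a time and counting, there are 8 complete orderings.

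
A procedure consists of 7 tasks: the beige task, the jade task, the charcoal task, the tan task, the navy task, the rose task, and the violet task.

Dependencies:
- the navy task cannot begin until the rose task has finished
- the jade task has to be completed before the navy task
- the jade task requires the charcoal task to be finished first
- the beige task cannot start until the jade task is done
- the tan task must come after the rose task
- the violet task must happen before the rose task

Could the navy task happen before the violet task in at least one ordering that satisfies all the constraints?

No

There is a dependency chain the violet task → the rose task → the navy task, so the navy task always comes after the violet task.
So no valid ordering can have the navy task before the violet task.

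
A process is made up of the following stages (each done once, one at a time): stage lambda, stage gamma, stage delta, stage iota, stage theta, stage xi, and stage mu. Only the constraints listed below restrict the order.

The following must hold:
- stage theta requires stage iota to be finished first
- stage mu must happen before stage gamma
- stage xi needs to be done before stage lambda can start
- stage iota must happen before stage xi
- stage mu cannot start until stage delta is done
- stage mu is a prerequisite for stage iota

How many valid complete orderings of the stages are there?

15

Stage delta is the only stage with nothing required before it, so every ordering starts there.
Enumerating by repeatedly choosing an available stage (one whose prerequisites are all placed) gives 15 distinct complete orderings.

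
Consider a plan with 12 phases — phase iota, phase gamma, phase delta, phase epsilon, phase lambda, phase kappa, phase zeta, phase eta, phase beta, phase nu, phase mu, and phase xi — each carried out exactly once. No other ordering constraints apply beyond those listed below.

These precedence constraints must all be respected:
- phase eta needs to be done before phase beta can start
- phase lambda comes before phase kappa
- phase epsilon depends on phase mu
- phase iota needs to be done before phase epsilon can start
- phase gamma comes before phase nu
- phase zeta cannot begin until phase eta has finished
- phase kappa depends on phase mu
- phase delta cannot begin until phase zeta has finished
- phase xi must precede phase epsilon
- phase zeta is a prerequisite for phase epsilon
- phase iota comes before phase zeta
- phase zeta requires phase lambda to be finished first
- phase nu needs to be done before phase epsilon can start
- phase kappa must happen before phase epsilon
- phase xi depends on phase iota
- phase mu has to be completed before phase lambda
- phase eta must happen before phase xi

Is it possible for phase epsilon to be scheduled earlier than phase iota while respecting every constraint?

The constraints give a chain phase iota → phase epsilon, which forces phase iota before phase epsilon.
Hence phase epsilon can never be scheduled before phase iota.

No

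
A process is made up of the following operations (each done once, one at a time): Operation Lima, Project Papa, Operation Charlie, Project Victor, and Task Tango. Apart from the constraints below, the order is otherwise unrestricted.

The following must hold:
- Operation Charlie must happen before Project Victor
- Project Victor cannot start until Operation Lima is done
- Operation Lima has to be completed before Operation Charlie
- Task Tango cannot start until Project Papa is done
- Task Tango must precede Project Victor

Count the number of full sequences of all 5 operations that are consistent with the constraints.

6

The operations with no prerequisites are Operation Lima, Project Papa; any of them can be placed first.
Systematically extending each partial ordering one operation at a time and counting, there are 6 complete orderings.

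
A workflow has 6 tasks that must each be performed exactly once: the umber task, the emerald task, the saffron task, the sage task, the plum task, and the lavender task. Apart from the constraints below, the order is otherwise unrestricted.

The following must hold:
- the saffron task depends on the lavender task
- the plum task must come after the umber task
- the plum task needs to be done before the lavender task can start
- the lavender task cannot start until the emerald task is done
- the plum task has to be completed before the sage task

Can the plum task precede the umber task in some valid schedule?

No

There is a dependency chain the umber task → the plum task, so the plum task always comes after the umber task.
Hence the plum task can never be scheduled before the umber task.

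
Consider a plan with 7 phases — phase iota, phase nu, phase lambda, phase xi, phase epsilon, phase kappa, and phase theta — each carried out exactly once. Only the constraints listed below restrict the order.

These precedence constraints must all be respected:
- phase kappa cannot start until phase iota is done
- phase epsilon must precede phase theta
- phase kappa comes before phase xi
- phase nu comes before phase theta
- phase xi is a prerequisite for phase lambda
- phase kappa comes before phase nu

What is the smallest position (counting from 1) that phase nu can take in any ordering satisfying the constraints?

Every phase that must precede phase nu has to come before it. Tracing all chains that end at phase nu, those phases are: phase iota, phase kappa — 2 in total.
With 2 mandatory predecessors, the earliest phase nu can sit is position 2+1 = 3, and placing just those 2 first achieves it.

3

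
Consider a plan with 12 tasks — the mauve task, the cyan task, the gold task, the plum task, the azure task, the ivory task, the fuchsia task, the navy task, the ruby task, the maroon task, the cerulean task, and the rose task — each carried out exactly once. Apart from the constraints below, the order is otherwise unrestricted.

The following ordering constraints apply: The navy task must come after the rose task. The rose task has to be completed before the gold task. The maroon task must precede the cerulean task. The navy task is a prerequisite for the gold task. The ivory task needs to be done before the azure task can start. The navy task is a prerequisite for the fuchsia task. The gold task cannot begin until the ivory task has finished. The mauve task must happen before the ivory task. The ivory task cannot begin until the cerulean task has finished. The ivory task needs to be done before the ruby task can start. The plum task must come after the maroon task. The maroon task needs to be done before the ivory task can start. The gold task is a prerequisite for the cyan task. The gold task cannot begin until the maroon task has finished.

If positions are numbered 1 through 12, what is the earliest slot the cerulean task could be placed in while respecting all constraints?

The only task forced before the cerulean task (directly or transitively) is the maroon task.
So at minimum 1 task comes before the cerulean task, putting the cerulean task no earlier than position 2. That position is achievable by scheduling exactly that predecessor first.

2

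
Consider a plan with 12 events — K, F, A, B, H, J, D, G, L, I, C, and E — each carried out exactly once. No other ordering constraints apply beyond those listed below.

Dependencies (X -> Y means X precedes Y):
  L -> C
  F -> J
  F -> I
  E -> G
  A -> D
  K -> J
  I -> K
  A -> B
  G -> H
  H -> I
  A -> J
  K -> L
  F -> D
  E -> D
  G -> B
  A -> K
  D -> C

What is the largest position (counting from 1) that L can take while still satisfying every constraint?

11

Following the constraints forward from L, its only required successor is C.
With 1 mandatory successor out of 12 events total, the latest slot for L is 12−1 = 11, and it's reachable by doing all non-successors before L.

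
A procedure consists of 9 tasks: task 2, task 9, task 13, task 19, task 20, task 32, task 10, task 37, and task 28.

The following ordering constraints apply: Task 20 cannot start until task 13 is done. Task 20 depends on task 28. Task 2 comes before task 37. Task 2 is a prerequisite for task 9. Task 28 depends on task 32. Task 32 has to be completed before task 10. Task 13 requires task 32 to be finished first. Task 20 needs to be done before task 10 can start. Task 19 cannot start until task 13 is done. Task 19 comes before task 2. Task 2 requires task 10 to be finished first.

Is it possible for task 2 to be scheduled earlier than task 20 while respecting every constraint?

There is a dependency chain task 20 → task 10 → task 2, so task 2 always comes after task 20.
So no valid ordering can have task 2 before task 20.

No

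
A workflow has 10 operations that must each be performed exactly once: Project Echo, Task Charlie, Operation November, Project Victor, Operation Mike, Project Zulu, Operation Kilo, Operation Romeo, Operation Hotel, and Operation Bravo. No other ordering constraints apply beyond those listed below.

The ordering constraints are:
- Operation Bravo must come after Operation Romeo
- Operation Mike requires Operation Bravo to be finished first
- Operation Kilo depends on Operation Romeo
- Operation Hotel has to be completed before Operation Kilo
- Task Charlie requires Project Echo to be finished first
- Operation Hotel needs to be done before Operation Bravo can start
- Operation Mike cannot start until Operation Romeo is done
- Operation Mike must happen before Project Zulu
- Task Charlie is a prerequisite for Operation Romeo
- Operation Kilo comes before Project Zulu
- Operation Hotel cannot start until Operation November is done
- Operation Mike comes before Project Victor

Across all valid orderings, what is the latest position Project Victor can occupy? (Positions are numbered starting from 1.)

10

No constraint forces any operation after Project Victor, so it can be placed last, in position 10.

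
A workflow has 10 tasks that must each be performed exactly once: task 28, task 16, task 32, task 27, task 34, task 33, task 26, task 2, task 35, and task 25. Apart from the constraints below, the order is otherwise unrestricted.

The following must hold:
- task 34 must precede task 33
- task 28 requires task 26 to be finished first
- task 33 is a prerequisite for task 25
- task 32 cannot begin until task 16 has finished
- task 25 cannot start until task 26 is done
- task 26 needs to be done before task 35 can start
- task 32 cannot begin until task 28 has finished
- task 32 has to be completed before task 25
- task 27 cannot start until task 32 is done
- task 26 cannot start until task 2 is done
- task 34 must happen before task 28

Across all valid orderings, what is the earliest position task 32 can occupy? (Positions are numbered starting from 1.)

Working backwards through the constraints from task 32, its full set of required predecessors is task 28, task 16, task 34, task 26, task 2 — 5 of them.
So at minimum 5 tasks come before task 32, putting task 32 no earlier than position 6. That position is achievable by scheduling exactly those predecessors first.

6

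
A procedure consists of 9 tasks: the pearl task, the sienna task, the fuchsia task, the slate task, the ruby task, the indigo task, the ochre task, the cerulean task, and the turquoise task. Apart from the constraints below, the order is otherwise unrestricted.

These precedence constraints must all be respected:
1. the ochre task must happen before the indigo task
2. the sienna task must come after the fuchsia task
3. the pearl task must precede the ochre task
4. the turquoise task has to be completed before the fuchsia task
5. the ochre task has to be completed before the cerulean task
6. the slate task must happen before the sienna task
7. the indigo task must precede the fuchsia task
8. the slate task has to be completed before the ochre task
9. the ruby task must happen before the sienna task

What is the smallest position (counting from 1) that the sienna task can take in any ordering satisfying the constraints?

Working backwards through the constraints from the sienna task, its full set of required predecessors is the pearl task, the fuchsia task, the slate task, the ruby task, the indigo task, the ochre task, the turquoise task — 7 of them.
So at minimum 7 tasks come before the sienna task, putting the sienna task no earlier than position 8. That position is achievable by scheduling exactly those predecessors first.

8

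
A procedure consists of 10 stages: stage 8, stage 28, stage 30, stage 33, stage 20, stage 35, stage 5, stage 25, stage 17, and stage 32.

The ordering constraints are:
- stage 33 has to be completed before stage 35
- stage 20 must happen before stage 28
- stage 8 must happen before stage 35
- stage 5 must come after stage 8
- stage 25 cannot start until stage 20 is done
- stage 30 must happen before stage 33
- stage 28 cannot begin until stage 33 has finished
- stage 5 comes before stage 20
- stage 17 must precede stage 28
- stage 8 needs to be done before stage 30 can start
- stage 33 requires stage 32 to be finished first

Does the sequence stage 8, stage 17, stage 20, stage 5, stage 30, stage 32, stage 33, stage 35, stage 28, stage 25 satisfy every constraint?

No

In the proposed order, stage 20 appears before stage 5.
Since stage 5 is required before stage 20, the ordering is invalid.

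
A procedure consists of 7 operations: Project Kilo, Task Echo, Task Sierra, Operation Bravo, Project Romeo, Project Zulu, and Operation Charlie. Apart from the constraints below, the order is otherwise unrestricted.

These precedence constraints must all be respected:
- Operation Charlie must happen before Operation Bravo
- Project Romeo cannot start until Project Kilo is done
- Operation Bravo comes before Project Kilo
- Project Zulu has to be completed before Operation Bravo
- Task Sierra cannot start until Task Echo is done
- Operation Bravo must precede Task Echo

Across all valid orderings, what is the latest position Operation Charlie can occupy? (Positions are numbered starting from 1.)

Every operation that must follow Operation Charlie has to come after it. Tracing all chains starting from Operation Charlie, those operations are: Project Kilo, Task Echo, Task Sierra, Operation Bravo, Project Romeo — 5 in total.
So at least 5 operations follow Operation Charlie, putting Operation Charlie no later than position 2. That position is achievable by scheduling everything else first.

2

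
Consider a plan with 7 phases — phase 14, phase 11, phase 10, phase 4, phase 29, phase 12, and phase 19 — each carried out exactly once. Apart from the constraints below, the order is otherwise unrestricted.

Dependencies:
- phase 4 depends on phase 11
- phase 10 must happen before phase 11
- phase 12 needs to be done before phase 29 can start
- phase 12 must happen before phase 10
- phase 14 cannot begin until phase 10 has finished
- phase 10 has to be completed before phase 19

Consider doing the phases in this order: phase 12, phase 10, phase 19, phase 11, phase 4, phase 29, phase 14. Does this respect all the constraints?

Yes

Going through the constraints one by one, each required predecessor appears earlier in the sequence than its dependent — e.g. phase 10 (position 2) is before phase 14 (position 7), as required.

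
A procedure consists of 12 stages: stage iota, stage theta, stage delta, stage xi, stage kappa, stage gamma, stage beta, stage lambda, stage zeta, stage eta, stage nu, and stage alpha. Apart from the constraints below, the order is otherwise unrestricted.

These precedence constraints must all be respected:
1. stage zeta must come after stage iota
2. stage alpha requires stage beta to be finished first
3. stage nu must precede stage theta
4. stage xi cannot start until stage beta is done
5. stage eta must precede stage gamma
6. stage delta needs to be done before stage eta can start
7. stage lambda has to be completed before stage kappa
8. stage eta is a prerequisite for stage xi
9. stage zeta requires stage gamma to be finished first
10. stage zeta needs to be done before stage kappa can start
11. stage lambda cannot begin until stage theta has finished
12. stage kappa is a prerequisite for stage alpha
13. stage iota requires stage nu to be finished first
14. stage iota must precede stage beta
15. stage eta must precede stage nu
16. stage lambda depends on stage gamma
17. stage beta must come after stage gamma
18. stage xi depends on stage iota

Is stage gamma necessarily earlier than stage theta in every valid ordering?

Nothing in the constraints links stage gamma and stage theta; they are unordered relative to each other.
A valid ordering placing stage theta before stage gamma exists, so the answer is no.

No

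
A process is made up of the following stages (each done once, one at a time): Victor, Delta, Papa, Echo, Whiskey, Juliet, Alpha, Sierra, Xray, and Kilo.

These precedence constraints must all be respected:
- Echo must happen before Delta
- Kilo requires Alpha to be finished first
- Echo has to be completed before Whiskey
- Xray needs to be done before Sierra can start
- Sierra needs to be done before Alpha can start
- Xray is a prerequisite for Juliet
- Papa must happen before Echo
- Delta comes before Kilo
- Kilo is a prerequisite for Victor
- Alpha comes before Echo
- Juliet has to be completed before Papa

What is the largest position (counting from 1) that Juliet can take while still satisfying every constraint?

Following every chain forward from Juliet, the stages that must come later are Victor, Delta, Papa, Echo, Whiskey, Kilo — 6 of them.
With 6 mandatory successors out of 10 stages total, the latest slot for Juliet is 10−6 = 4, and it's reachable by doing all non-successors before Juliet.

4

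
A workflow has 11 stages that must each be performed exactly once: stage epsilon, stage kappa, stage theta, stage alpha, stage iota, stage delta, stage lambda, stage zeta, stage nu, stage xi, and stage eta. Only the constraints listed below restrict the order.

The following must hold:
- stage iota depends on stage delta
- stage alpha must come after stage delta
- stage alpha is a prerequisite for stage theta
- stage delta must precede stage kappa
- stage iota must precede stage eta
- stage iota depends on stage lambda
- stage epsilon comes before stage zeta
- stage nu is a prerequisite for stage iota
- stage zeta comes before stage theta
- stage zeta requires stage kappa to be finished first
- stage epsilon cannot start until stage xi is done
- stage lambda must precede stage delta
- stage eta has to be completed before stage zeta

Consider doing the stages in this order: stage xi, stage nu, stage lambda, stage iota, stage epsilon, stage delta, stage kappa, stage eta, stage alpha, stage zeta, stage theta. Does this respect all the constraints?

No

Here stage delta comes after stage iota.
That contradicts the constraint that stage delta must precede stage iota.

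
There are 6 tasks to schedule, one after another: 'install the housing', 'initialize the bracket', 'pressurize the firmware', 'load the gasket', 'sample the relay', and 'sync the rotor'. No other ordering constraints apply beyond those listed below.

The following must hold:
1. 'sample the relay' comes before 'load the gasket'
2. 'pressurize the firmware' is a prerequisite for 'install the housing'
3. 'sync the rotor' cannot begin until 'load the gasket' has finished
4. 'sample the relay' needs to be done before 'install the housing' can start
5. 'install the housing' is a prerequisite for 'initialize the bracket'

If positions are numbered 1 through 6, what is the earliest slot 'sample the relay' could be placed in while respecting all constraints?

'sample the relay' has no prerequisites at all, so it can go in position 1.

1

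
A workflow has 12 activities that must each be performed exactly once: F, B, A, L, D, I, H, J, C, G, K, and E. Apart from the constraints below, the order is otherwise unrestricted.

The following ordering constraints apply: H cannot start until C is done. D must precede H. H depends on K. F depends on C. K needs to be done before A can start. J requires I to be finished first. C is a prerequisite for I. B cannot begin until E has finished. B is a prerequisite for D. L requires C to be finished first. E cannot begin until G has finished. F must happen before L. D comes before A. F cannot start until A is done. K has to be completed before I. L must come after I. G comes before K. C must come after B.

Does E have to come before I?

Yes

Following the dependencies: E → B → C → I.
That forces E before I in every valid schedule.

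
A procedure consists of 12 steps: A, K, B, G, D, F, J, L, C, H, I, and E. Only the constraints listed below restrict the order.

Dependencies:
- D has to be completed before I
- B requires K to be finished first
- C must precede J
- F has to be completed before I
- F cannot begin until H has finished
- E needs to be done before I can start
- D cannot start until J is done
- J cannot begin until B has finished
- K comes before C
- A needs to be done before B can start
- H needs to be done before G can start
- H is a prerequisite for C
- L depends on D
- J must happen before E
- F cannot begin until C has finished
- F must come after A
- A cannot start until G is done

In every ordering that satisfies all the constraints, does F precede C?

No

The constraints actually force C before F (via C → F), not the other way around.
So F never precedes C.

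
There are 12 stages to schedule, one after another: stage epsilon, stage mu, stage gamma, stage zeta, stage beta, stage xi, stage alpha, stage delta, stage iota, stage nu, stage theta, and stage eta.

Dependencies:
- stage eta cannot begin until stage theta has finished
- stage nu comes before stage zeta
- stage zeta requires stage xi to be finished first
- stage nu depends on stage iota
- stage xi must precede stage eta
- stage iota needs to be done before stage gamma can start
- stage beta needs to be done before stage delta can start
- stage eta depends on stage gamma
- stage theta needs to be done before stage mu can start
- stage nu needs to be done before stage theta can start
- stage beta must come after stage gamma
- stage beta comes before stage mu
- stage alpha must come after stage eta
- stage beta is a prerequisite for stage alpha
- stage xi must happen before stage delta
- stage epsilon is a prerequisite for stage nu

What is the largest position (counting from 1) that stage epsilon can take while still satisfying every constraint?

6

The stages that are forced after stage epsilon, directly or by a chain of constraints, are stage mu, stage zeta, stage alpha, stage nu, stage theta, stage eta. That's 6 stages.
So at least 6 stages follow stage epsilon, putting stage epsilon no later than position 6. That position is achievable by scheduling everything else first.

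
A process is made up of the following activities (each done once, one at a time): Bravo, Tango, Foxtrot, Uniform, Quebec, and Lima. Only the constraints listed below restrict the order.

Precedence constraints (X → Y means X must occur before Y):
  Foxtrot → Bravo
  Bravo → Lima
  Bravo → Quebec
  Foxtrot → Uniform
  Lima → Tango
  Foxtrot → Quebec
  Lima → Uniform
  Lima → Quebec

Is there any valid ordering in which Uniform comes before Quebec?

Yes

The constraints leave Uniform and Quebec unordered relative to each other; nothing requires Quebec earlier.
That means at least one valid schedule has Uniform before Quebec.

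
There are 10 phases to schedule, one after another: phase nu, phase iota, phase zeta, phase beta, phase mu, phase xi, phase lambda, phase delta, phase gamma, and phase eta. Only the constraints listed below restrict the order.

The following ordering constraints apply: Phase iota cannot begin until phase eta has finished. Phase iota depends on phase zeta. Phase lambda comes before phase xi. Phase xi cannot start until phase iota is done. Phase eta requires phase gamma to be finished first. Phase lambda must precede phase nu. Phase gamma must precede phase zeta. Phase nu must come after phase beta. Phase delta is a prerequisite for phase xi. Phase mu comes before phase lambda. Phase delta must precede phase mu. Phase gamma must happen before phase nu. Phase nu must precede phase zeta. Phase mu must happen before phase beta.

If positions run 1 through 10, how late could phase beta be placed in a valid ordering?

6

Every phase that must follow phase beta has to come after it. Tracing all chains starting from phase beta, those phases are: phase nu, phase iota, phase zeta, phase xi — 4 in total.
With 4 mandatory successors out of 10 phases total, the latest slot for phase beta is 10−4 = 6, and it's reachable by doing all non-successors before phase beta.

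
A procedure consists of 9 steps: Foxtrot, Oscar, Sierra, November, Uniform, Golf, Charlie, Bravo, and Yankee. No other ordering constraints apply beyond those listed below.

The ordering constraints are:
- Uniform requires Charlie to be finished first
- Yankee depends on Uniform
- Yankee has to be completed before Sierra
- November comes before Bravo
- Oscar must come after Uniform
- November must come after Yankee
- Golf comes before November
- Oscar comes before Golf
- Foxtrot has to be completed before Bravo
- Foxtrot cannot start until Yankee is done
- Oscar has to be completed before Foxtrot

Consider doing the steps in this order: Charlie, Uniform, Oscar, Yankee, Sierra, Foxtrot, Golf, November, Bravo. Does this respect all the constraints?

Yes

Checking each listed constraint against this order: for instance, Oscar is in position 3 and Golf in position 7, so that constraint holds — and the remaining constraints check out the same way.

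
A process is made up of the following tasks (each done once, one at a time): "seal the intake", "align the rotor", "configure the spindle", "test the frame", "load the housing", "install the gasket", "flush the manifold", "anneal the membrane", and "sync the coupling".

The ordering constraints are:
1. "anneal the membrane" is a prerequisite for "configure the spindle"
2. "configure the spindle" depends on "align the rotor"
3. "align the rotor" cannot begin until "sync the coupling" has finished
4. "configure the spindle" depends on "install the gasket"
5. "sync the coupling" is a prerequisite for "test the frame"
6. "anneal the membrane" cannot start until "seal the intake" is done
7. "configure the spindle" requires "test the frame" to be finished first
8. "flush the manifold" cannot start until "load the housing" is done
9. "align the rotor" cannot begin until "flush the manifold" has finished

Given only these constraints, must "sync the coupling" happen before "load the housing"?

No

Nothing in the constraints links "sync the coupling" and "load the housing"; they are unordered relative to each other.
There exist valid orderings with "load the housing" before "sync the coupling", so "sync the coupling" is not required to come first.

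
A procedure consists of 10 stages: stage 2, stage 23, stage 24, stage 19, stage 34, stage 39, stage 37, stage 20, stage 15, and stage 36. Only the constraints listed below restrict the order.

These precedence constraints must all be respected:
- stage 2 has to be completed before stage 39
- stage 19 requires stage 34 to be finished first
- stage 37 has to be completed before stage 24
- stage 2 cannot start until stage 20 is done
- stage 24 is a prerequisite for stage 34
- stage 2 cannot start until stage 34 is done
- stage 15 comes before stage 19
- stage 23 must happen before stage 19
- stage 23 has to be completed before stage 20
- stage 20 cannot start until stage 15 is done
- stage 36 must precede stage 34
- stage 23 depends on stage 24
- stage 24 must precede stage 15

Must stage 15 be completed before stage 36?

No chain of constraints connects stage 15 to stage 36 in either direction.
There exist valid orderings with stage 36 before stage 15, so stage 15 is not required to come first.

No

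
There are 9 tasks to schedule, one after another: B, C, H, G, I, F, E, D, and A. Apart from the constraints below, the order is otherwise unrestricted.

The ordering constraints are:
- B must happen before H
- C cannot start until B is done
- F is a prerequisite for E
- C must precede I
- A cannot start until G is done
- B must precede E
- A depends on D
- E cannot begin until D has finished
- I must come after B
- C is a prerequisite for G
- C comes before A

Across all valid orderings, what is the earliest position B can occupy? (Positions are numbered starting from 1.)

Nothing is required before B; it can be the very first task.

1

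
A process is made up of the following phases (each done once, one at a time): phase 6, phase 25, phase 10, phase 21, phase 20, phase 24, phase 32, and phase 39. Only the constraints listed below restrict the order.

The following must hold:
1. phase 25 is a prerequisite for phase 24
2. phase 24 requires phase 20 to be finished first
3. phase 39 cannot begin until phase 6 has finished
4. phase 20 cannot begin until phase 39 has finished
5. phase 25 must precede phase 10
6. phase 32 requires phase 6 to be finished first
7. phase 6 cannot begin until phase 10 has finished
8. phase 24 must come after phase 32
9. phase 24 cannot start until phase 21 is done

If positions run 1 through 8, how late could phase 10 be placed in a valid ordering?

3

The phases that are forced after phase 10, directly or by a chain of constraints, are phase 6, phase 20, phase 24, phase 32, phase 39. That's 5 phases.
So at least 5 phases follow phase 10, putting phase 10 no later than position 3. That position is achievable by scheduling everything else first.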